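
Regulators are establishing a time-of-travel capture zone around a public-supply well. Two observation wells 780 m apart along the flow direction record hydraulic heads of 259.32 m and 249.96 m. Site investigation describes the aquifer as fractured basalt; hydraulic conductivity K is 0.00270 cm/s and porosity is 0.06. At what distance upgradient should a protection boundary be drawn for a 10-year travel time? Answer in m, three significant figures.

Hydraulic gradient i = (259.32 − 249.96) / 780 = 9.36 / 780 = 0.01200
K = 0.00270 cm/s × 864 = 2.333 m/d
q = Ki = 2.333 × 0.01200 = 0.02799 m/d
v_s = q/n_e = 0.02799/0.06 = 0.4666 m/d
T = 10 yr × 365 = 3650 d
L = v × T = 0.4666 × 3650 = 1703 m

1700 m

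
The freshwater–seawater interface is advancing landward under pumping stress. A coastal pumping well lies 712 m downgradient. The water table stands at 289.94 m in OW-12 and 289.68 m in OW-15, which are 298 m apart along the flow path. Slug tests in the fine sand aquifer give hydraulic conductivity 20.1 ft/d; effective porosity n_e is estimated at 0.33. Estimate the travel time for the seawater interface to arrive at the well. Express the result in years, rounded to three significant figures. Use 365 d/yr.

Hydraulic gradient i = (289.94 − 289.68) / 298 = 0.26 / 298 = 8.725e-4
K = 20.1 ft/d × 0.3048 = 6.126 m/d
q = Ki = 6.126 × 8.725e-4 = 0.005345 m/d
v_s = q/n_e = 0.005345/0.33 = 0.01620 m/d
t = L / v = 712 / 0.01620 = 43960 d
   = 43960 / 365 = 120 yr

120 years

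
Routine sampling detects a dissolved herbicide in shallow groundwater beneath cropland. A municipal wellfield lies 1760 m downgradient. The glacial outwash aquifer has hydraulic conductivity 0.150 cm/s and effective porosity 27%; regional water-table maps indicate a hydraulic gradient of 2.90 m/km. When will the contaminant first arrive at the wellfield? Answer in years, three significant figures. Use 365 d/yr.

K = 0.150 cm/s × 864 = 129.6 m/d
Specific discharge q = 129.6 × 0.0029 = 0.3758 m/d
v_s = q/n_e = 0.3758/0.27 = 1.392 m/d
t = L / v = 1760 / 1.392 = 1264 d
   = 1264 / 365 = 3.46 yr

3.46 years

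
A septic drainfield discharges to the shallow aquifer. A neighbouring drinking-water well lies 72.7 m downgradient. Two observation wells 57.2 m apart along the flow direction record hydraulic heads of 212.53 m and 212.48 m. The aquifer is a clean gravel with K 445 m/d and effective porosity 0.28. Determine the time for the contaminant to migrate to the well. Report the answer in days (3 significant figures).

52.3 days

Hydraulic gradient i = (212.53 − 212.48) / 57.2 = 0.05 / 57.2 = 8.741e-4
Specific discharge q = 445 × 8.741e-4 = 0.3890 m/d
Average linear velocity = 0.3890 / 0.28 = 1.389 m/d
t = L / v = 72.7 / 1.389 = 52.33 d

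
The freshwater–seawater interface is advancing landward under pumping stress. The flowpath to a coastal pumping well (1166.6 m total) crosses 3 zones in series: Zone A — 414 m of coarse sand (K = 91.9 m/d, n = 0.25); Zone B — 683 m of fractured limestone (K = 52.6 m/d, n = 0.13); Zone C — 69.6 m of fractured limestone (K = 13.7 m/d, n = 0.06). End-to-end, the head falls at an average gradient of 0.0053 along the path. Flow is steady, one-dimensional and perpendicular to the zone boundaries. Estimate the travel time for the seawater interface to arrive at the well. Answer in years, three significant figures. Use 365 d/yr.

For zones in series the flux q is common to all zones; the equivalent conductivity is the harmonic (thickness-weighted) mean, K_eq = L_total / Σ(L_j/K_j).
Σ(L/K) = 414/91.9 + 683/52.6 + 69.6/13.7 = 4.505 + 12.98 + 5.080 = 22.57 d
K_eq = L_total / Σ(L/K) = 1166.6 / 22.57 = 51.69 m/d
q = K_eq · i = 51.69 × 0.0053 = 0.2739 m/d (same in every zone)
Zone A: v = q/n = 0.2739/0.25 = 1.096 m/d → t_A = 414/1.096 = 377.8 d
Zone B: v = q/n = 0.2739/0.13 = 2.107 m/d → t_B = 683/2.107 = 324.1 d
Zone C: v = q/n = 0.2739/0.06 = 4.566 m/d → t_C = 69.6/4.566 = 15.24 d
Total t = 377.8 + 324.1 + 15.24 = 717.2 d
   = 717.2 / 365 = 1.96 yr

1.96 years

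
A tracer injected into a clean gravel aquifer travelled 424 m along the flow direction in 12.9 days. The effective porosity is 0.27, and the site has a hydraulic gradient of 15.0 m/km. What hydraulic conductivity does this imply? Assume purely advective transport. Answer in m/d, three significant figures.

592 m/d

v = L / t = 424 / 12.9 = 32.87 m/d
K = v · n / i = 32.87 × 0.27 / 0.015 = 592 m/d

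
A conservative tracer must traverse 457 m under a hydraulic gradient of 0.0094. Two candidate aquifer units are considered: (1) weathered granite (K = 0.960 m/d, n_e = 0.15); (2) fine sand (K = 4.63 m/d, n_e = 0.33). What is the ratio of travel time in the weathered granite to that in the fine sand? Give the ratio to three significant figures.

2.19

Unit 1 (weathered granite): v = 0.960×0.0094/0.15 = 0.06016 m/d, t = 457/0.06016 = 7596 d
Unit 2 (fine sand): v = 4.63×0.0094/0.33 = 0.1319 m/d, t = 457/0.1319 = 3465 d
t(weathered granite) / t(fine sand) = 7596/3465 = 2.19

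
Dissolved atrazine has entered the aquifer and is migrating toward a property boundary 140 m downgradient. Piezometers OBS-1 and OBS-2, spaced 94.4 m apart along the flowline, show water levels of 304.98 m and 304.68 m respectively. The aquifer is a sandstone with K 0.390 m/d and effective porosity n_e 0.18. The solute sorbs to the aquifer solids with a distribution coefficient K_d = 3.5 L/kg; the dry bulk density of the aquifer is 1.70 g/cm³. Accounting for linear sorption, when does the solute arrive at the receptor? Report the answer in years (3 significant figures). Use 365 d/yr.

1900 years

Hydraulic gradient i = (304.98 − 304.68) / 94.4 = 0.30 / 94.4 = 0.003178
Specific discharge q = 0.390 × 0.003178 = 0.001239 m/d
Average linear velocity = 0.001239 / 0.18 = 0.006886 m/d
Retardation R = 1 + ρ_b·K_d/n = 1 + 1.70×3.5/0.18 = 34.06
Contaminant velocity v_c = v/R = 0.006886/34.06 = 2.022e-4 m/d
t = L/v_c = 140/2.022e-4 = 692400 d
   = 692400/365 = 1900 yr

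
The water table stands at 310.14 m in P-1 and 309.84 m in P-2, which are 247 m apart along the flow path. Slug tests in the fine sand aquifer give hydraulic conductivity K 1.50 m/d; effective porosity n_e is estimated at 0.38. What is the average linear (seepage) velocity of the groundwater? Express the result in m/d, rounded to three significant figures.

0.00479 m/d

Hydraulic gradient i = (310.14 − 309.84) / 247 = 0.30 / 247 = 0.001215
q = Ki = 1.50 × 0.001215 = 0.001822 m/d
v_s = q/n_e = 0.001822/0.38 = 0.004794 m/d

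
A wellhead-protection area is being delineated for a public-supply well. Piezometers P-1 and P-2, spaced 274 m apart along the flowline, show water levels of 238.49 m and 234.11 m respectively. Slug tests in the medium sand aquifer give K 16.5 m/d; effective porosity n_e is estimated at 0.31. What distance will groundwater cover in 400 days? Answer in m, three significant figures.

340 m

Hydraulic gradient i = (238.49 − 234.11) / 274 = 4.38 / 274 = 0.01599
Specific discharge q = 16.5 × 0.01599 = 0.2638 m/d
v = Ki/n = 16.5·0.01599/0.31 = 0.8508 m/d
L = v × T = 0.8508 × 400 = 340.3 m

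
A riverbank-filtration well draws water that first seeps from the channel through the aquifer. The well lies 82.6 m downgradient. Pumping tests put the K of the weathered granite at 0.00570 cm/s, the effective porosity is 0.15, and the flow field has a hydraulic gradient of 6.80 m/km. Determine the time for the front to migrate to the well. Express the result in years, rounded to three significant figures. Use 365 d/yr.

1.01 years

K = 0.00570 cm/s × 864 = 4.925 m/d
Darcy flux q = K·i = 4.925 × 0.0068 = 0.03349 m/d
Average linear velocity = 0.03349 / 0.15 = 0.2233 m/d
t = L / v = 82.6 / 0.2233 = 370.0 d
   = 370.0 / 365 = 1.01 yr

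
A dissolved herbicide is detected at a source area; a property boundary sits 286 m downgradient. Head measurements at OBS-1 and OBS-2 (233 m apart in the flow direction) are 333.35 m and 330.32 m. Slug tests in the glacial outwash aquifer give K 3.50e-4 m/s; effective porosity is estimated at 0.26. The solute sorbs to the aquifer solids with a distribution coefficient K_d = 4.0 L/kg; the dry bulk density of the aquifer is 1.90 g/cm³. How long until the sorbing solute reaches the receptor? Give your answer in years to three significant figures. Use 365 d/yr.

15.7 years

Hydraulic gradient i = (333.35 − 330.32) / 233 = 3.03 / 233 = 0.01300
K = 3.50e-4 m/s × 86400 s/d = 30.24 m/d
Specific discharge q = 30.24 × 0.01300 = 0.3932 m/d
v_s = q/n_e = 0.3932/0.26 = 1.512 m/d
Retardation R = 1 + ρ_b·K_d/n = 1 + 1.90×4.0/0.26 = 30.23
Contaminant velocity v_c = v/R = 1.512/30.23 = 0.05003 m/d
t = L/v_c = 286/0.05003 = 5716 d
   = 5716/365 = 15.7 yr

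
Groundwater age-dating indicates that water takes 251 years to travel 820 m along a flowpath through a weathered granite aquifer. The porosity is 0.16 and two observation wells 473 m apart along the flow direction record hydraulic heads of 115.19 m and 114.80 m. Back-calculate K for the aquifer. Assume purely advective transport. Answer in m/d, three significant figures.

1.74 m/d

Hydraulic gradient i = (115.19 − 114.80) / 473 = 0.39 / 473 = 8.245e-4
t = 251 years = 91620 d
v = L / t = 820 / 91620 = 0.008950 m/d
K = v · n / i = 0.008950 × 0.16 / 8.245e-4 = 1.74 m/d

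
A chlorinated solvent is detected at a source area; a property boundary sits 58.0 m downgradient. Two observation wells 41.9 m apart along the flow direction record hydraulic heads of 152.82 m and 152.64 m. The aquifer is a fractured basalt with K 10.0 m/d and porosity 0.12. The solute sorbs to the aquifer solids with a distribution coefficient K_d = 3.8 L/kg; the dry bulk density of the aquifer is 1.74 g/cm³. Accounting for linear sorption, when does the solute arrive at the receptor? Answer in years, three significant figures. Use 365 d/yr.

24.9 years

Hydraulic gradient i = (152.82 − 152.64) / 41.9 = 0.18 / 41.9 = 0.004296
q = Ki = 10.0 × 0.004296 = 0.04296 m/d
Seepage velocity v = q / n = 0.04296 / 0.12 = 0.3580 m/d
Retardation R = 1 + ρ_b·K_d/n = 1 + 1.74×3.8/0.12 = 56.10
Contaminant velocity v_c = v/R = 0.3580/56.10 = 0.006381 m/d
t = L/v_c = 58.0/0.006381 = 9089 d
   = 9089/365 = 24.9 yr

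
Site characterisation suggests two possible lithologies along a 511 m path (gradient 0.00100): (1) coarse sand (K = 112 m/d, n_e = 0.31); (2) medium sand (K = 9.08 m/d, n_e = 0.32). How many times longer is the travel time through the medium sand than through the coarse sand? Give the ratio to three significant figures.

12.7

Unit 1 (coarse sand): v = 112×0.0010/0.31 = 0.3613 m/d, t = 511/0.3613 = 1414 d
Unit 2 (medium sand): v = 9.08×0.0010/0.32 = 0.02837 m/d, t = 511/0.02837 = 18010 d
t(medium sand) / t(coarse sand) = 18010/1414 = 12.7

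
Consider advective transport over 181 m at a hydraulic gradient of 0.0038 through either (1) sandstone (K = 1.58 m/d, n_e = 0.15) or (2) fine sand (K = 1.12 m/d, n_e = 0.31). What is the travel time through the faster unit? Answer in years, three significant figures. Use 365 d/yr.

12.4 years

Unit 1 (sandstone): v = 1.58×0.0038/0.15 = 0.04003 m/d, t = 181/0.04003 = 4522 d
Unit 2 (fine sand): v = 1.12×0.0038/0.31 = 0.01373 m/d, t = 181/0.01373 = 13180 d
Faster: 4522 d / 365 = 12.4 yr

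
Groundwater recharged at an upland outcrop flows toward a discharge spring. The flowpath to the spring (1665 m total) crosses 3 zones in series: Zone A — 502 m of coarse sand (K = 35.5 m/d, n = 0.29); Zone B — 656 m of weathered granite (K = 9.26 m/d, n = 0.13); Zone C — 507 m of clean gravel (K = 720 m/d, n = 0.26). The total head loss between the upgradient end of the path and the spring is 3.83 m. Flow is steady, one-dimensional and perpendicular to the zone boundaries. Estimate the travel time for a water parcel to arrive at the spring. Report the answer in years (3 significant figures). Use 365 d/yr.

Continuity: the same q passes through each zone, so ΔH = q·Σ(L_j/K_j) — the zones act as resistances in series.
Σ(L/K) = 502/35.5 + 656/9.26 + 507/720 = 14.14 + 70.84 + 0.7042 = 85.69 d
q = ΔH / Σ(L/K) = 3.83 / 85.69 = 0.04470 m/d (same in every zone)
Zone A: v = q/n = 0.04470/0.29 = 0.1541 m/d → t_A = 502/0.1541 = 3257 d
Zone B: v = q/n = 0.04470/0.13 = 0.3438 m/d → t_B = 656/0.3438 = 1908 d
Zone C: v = q/n = 0.04470/0.26 = 0.1719 m/d → t_C = 507/0.1719 = 2949 d
Total t = 3257 + 1908 + 2949 = 8114 d
   = 8114 / 365 = 22.2 yr

22.2 years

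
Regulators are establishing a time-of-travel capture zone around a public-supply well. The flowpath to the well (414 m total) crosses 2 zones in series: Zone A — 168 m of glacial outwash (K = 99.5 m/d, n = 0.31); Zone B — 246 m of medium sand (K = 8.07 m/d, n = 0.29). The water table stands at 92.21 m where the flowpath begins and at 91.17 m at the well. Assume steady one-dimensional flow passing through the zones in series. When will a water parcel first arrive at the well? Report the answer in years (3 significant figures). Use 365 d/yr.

10.5 years

Total head drop ΔH = 92.21 − 91.17 = 1.04 m
Continuity: the same q passes through each zone, so ΔH = q·Σ(L_j/K_j) — the zones act as resistances in series.
Σ(L/K) = 168/99.5 + 246/8.07 = 1.688 + 30.48 = 32.17 d
q = ΔH / Σ(L/K) = 1.04 / 32.17 = 0.03233 m/d (same in every zone)
Zone A: v = q/n = 0.03233/0.31 = 0.1043 m/d → t_A = 168/0.1043 = 1611 d
Zone B: v = q/n = 0.03233/0.29 = 0.1115 m/d → t_B = 246/0.1115 = 2207 d
Total t = 1611 + 2207 = 3818 d
   = 3818 / 365 = 10.5 yr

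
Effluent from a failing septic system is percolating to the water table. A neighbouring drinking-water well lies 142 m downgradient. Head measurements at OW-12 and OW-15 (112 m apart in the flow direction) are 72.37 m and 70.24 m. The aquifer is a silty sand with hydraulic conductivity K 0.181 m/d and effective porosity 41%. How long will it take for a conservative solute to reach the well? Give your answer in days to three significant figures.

Hydraulic gradient i = (72.37 − 70.24) / 112 = 2.13 / 112 = 0.01902
q = Ki = 0.181 × 0.01902 = 0.003442 m/d
Average linear velocity = 0.003442 / 0.41 = 0.008396 m/d
t = L / v = 142 / 0.008396 = 16910 d

16900 days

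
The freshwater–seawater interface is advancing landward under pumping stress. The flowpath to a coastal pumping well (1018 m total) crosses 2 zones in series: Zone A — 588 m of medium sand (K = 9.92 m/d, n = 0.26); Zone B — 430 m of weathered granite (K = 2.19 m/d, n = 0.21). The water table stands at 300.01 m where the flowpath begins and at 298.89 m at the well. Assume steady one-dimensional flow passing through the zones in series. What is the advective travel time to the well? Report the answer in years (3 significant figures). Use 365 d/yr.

152 years

Total head drop ΔH = 300.01 − 298.89 = 1.12 m
Continuity: the same q passes through each zone, so ΔH = q·Σ(L_j/K_j) — the zones act as resistances in series.
Σ(L/K) = 588/9.92 + 430/2.19 = 59.27 + 196.3 = 255.6 d
q = ΔH / Σ(L/K) = 1.12 / 255.6 = 0.004381 m/d (same in every zone)
Zone A: v = q/n = 0.004381/0.26 = 0.01685 m/d → t_A = 588/0.01685 = 34890 d
Zone B: v = q/n = 0.004381/0.21 = 0.02086 m/d → t_B = 430/0.02086 = 20610 d
Total t = 34890 + 20610 = 55500 d
   = 55500 / 365 = 152 yr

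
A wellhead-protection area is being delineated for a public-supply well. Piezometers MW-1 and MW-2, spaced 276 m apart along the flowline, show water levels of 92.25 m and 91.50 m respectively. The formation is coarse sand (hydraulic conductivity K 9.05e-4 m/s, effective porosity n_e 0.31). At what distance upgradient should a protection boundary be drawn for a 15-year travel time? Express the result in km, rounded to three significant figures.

3.75 km

Hydraulic gradient i = (92.25 − 91.50) / 276 = 0.75 / 276 = 0.002717
K = 9.05e-4 m/s × 86400 s/d = 78.19 m/d
Darcy flux q = K·i = 78.19 × 0.002717 = 0.2125 m/d
v_s = q/n_e = 0.2125/0.31 = 0.6854 m/d
T = 15 yr × 365 = 5475 d
L = v × T = 0.6854 × 5475 = 3753 m
   = 3.75 km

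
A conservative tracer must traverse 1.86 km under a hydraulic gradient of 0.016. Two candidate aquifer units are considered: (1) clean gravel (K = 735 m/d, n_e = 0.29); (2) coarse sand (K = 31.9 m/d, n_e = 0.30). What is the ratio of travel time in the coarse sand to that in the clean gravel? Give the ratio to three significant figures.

23.8

Unit 1 (clean gravel): v = 735×0.016/0.29 = 40.55 m/d, t = 1860/40.55 = 45.87 d
Unit 2 (coarse sand): v = 31.9×0.016/0.30 = 1.701 m/d, t = 1860/1.701 = 1093 d
t(coarse sand) / t(clean gravel) = 1093/45.87 = 23.8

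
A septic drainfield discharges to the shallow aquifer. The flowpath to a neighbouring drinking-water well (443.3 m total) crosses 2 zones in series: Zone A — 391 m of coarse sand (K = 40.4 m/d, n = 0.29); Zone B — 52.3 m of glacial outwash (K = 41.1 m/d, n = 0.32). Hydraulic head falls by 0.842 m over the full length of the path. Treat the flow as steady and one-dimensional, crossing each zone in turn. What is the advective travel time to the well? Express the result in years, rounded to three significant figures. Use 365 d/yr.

4.64 years

Steady 1-D flow in series ⇒ the Darcy flux q is identical in every zone and the zone head losses add (resistances L/K in series).
Σ(L/K) = 391/40.4 + 52.3/41.1 = 9.678 + 1.273 = 10.95 d
q = ΔH / Σ(L/K) = 0.842 / 10.95 = 0.07689 m/d (same in every zone)
Zone A: v = q/n = 0.07689/0.29 = 0.2651 m/d → t_A = 391/0.2651 = 1475 d
Zone B: v = q/n = 0.07689/0.32 = 0.2403 m/d → t_B = 52.3/0.2403 = 217.7 d
Total t = 1475 + 217.7 = 1692 d
   = 1692 / 365 = 4.64 yr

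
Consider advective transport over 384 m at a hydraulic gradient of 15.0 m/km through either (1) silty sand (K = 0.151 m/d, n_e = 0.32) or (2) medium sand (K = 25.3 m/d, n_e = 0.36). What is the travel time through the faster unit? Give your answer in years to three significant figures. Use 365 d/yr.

0.998 years

Unit 1 (silty sand): v = 0.151×0.015/0.32 = 0.007078 m/d, t = 384/0.007078 = 54250 d
Unit 2 (medium sand): v = 25.3×0.015/0.36 = 1.054 m/d, t = 384/1.054 = 364.3 d
Faster: 364.3 d / 365 = 0.998 yr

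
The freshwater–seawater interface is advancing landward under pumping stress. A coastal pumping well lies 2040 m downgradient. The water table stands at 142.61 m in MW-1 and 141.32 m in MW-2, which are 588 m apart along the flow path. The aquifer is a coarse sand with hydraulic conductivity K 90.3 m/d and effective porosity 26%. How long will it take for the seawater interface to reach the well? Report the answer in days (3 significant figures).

2680 days

Hydraulic gradient i = (142.61 − 141.32) / 588 = 1.29 / 588 = 0.002194
q = Ki = 90.3 × 0.002194 = 0.1981 m/d
Average linear velocity = 0.1981 / 0.26 = 0.7620 m/d
t = L / v = 2040 / 0.7620 = 2677 d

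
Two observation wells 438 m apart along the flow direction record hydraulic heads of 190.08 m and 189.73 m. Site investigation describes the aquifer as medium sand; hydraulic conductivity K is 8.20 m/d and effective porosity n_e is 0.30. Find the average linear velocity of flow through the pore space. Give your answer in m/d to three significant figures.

0.0218 m/d

Hydraulic gradient i = (190.08 − 189.73) / 438 = 0.35 / 438 = 7.991e-4
q = Ki = 8.20 × 7.991e-4 = 0.006553 m/d
v = Ki/n = 8.20·7.991e-4/0.30 = 0.02184 m/d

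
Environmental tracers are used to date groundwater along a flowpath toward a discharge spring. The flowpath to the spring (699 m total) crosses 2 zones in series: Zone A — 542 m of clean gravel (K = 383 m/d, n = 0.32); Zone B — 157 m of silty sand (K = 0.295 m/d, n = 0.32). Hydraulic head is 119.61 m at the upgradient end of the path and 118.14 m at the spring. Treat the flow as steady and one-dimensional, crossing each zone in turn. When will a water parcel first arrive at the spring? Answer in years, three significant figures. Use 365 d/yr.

Total head drop ΔH = 119.61 − 118.14 = 1.47 m
Continuity: the same q passes through each zone, so ΔH = q·Σ(L_j/K_j) — the zones act as resistances in series.
Σ(L/K) = 542/383 + 157/0.295 = 1.415 + 532.2 = 533.6 d
q = ΔH / Σ(L/K) = 1.47 / 533.6 = 0.002755 m/d (same in every zone)
Zone A: v = q/n = 0.002755/0.32 = 0.008609 m/d → t_A = 542/0.008609 = 62960 d
Zone B: v = q/n = 0.002755/0.32 = 0.008609 m/d → t_B = 157/0.008609 = 18240 d
Total t = 62960 + 18240 = 81200 d
   = 81200 / 365 = 222 yr

222 years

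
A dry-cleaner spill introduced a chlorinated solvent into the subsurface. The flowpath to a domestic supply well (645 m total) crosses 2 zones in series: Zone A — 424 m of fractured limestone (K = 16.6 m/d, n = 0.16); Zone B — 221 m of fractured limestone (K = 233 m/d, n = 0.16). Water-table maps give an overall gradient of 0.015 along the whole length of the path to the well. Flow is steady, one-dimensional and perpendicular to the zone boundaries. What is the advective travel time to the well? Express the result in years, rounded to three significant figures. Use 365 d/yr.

0.774 years

Continuity: the same q passes through each zone, so ΔH = q·Σ(L_j/K_j) — the zones act as resistances in series.
Σ(L/K) = 424/16.6 + 221/233 = 25.54 + 0.9485 = 26.49 d
K_eq = L_total / Σ(L/K) = 645 / 26.49 = 24.35 m/d
q = K_eq · i = 24.35 × 0.015 = 0.3652 m/d (same in every zone)
Zone A: v = q/n = 0.3652/0.16 = 2.283 m/d → t_A = 424/2.283 = 185.7 d
Zone B: v = q/n = 0.3652/0.16 = 2.283 m/d → t_B = 221/2.283 = 96.82 d
Total t = 185.7 + 96.82 = 282.6 d
   = 282.6 / 365 = 0.774 yr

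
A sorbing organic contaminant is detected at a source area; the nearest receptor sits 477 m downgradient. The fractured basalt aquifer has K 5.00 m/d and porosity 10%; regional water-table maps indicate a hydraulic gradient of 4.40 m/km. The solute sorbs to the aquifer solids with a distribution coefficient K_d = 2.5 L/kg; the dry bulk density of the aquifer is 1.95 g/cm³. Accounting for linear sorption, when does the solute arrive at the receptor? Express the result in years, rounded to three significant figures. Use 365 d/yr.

Darcy flux q = K·i = 5.00 × 0.0044 = 0.02200 m/d
v = Ki/n = 5.00·0.0044/0.10 = 0.2200 m/d
Retardation R = 1 + ρ_b·K_d/n = 1 + 1.95×2.5/0.10 = 49.75
Contaminant velocity v_c = v/R = 0.2200/49.75 = 0.004422 m/d
t = L/v_c = 477/0.004422 = 107900 d
   = 107900/365 = 296 yr

296 years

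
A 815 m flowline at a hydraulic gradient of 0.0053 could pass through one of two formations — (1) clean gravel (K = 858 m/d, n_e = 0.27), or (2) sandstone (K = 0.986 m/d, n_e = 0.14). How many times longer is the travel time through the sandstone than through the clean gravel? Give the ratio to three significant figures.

451

Unit 1 (clean gravel): v = 858×0.0053/0.27 = 16.84 m/d, t = 815/16.84 = 48.39 d
Unit 2 (sandstone): v = 0.986×0.0053/0.14 = 0.03733 m/d, t = 815/0.03733 = 21830 d
t(sandstone) / t(clean gravel) = 21830/48.39 = 451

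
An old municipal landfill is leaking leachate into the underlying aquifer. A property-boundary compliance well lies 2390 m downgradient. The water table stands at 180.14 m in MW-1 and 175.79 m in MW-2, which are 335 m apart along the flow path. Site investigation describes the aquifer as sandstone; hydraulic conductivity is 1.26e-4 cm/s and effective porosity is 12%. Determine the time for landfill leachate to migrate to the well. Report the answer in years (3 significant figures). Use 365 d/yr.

Hydraulic gradient i = (180.14 − 175.79) / 335 = 4.35 / 335 = 0.01299
K = 1.26e-4 cm/s × 864 = 0.1089 m/d
Darcy flux q = K·i = 0.1089 × 0.01299 = 0.001414 m/d
Average linear velocity = 0.001414 / 0.12 = 0.01178 m/d
t = L / v = 2390 / 0.01178 = 202900 d
   = 202900 / 365 = 556 yr

556 years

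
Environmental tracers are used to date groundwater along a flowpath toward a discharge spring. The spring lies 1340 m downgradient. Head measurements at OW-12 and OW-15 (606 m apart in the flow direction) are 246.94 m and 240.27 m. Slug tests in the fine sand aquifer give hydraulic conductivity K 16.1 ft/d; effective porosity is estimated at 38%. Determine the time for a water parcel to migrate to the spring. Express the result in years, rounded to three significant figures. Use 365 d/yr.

25.8 years

Hydraulic gradient i = (246.94 − 240.27) / 606 = 6.67 / 606 = 0.01101
K = 16.1 ft/d × 0.3048 = 4.907 m/d
q = Ki = 4.907 × 0.01101 = 0.05401 m/d
v_s = q/n_e = 0.05401/0.38 = 0.1421 m/d
t = L / v = 1340 / 0.1421 = 9427 d
   = 9427 / 365 = 25.8 yr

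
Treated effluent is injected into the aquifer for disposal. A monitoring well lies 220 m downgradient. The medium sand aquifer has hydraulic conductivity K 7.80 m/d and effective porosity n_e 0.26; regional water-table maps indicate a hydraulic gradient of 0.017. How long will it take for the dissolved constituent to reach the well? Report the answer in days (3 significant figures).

Specific discharge q = 7.80 × 0.017 = 0.1326 m/d
Seepage velocity v = q / n = 0.1326 / 0.26 = 0.5100 m/d
t = L / v = 220 / 0.5100 = 431.4 d

431 days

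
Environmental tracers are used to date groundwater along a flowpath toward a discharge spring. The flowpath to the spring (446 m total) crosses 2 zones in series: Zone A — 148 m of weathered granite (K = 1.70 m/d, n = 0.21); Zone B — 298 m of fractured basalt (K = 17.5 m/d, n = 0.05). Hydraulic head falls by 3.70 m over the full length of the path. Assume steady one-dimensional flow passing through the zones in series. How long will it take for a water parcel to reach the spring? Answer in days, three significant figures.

Continuity: the same q passes through each zone, so ΔH = q·Σ(L_j/K_j) — the zones act as resistances in series.
Σ(L/K) = 148/1.70 + 298/17.5 = 87.06 + 17.03 = 104.1 d
q = ΔH / Σ(L/K) = 3.70 / 104.1 = 0.03555 m/d (same in every zone)
Zone A: v = q/n = 0.03555/0.21 = 0.1693 m/d → t_A = 148/0.1693 = 874.3 d
Zone B: v = q/n = 0.03555/0.05 = 0.7109 m/d → t_B = 298/0.7109 = 419.2 d
Total t = 874.3 + 419.2 = 1293 d

1290 days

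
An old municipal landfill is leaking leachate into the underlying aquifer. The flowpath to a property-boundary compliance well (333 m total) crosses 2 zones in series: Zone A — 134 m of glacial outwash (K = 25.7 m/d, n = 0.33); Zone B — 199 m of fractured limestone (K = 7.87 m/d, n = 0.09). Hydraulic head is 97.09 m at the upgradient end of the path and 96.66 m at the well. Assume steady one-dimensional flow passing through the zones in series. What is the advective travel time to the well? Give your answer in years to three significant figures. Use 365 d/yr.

Total head drop ΔH = 97.09 − 96.66 = 0.43 m
Continuity: the same q passes through each zone, so ΔH = q·Σ(L_j/K_j) — the zones act as resistances in series.
Σ(L/K) = 134/25.7 + 199/7.87 = 5.214 + 25.29 = 30.50 d
q = ΔH / Σ(L/K) = 0.43 / 30.50 = 0.01410 m/d (same in every zone)
Zone A: v = q/n = 0.01410/0.33 = 0.04272 m/d → t_A = 134/0.04272 = 3137 d
Zone B: v = q/n = 0.01410/0.09 = 0.1566 m/d → t_B = 199/0.1566 = 1270 d
Total t = 3137 + 1270 = 4407 d
   = 4407 / 365 = 12.1 yr

12.1 years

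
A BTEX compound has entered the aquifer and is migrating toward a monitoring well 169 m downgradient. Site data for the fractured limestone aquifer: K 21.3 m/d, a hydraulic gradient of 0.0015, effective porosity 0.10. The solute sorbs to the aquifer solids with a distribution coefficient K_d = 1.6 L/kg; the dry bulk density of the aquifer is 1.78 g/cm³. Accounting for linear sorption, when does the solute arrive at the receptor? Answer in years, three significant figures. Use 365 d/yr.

q = Ki = 21.3 × 0.0015 = 0.03195 m/d
Seepage velocity v = q / n = 0.03195 / 0.10 = 0.3195 m/d
Retardation R = 1 + ρ_b·K_d/n = 1 + 1.78×1.6/0.10 = 29.48
Contaminant velocity v_c = v/R = 0.3195/29.48 = 0.01084 m/d
t = L/v_c = 169/0.01084 = 15590 d
   = 15590/365 = 42.7 yr

42.7 years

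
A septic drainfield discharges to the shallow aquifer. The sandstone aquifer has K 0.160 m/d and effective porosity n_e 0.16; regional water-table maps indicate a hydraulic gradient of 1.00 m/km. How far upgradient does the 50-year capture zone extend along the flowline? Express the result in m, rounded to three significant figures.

18.3 m

q = Ki = 0.160 × 0.0010 = 1.600e-4 m/d
v = Ki/n = 0.160·0.0010/0.16 = 0.001000 m/d
T = 50 yr × 365 = 18250 d
L = v × T = 0.001000 × 18250 = 18.25 m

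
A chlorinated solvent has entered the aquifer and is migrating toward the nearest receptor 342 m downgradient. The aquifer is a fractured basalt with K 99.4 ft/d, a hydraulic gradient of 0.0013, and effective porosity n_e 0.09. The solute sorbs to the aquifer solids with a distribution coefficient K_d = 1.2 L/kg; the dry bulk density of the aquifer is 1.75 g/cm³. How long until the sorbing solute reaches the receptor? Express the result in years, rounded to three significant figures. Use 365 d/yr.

52.1 years

K = 99.4 ft/d × 0.3048 = 30.30 m/d
Darcy flux q = K·i = 30.30 × 0.0013 = 0.03939 m/d
v_s = q/n_e = 0.03939/0.09 = 0.4376 m/d
Retardation R = 1 + ρ_b·K_d/n = 1 + 1.75×1.2/0.09 = 24.33
Contaminant velocity v_c = v/R = 0.4376/24.33 = 0.01798 m/d
t = L/v_c = 342/0.01798 = 19020 d
   = 19020/365 = 52.1 yr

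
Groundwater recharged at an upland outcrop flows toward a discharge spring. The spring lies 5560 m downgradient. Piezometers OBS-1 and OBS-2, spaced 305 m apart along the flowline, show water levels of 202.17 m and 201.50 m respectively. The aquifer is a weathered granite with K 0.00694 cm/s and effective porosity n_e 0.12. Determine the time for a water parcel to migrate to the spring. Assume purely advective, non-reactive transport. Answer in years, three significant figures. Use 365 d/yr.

Hydraulic gradient i = (202.17 − 201.50) / 305 = 0.67 / 305 = 0.002197
K = 0.00694 cm/s × 864 = 5.996 m/d
Specific discharge q = 5.996 × 0.002197 = 0.01317 m/d
v = Ki/n = 5.996·0.002197/0.12 = 0.1098 m/d
t = L / v = 5560 / 0.1098 = 50650 d
   = 50650 / 365 = 139 yr

139 years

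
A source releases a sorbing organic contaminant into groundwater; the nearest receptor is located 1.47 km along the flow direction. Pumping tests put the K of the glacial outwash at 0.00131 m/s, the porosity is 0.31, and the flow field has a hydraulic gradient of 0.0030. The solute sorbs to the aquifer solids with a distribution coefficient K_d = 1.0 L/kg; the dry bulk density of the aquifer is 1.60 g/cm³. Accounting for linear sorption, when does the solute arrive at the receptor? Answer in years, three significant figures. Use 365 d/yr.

22.7 years

K = 0.00131 m/s × 86400 s/d = 113.2 m/d
q = Ki = 113.2 × 0.0030 = 0.3396 m/d
v = Ki/n = 113.2·0.0030/0.31 = 1.095 m/d
Retardation R = 1 + ρ_b·K_d/n = 1 + 1.60×1.0/0.31 = 6.161
Contaminant velocity v_c = v/R = 1.095/6.161 = 0.1778 m/d
L = 1.47 km = 1470 m
t = L/v_c = 1470/0.1778 = 8269 d
   = 8269/365 = 22.7 yr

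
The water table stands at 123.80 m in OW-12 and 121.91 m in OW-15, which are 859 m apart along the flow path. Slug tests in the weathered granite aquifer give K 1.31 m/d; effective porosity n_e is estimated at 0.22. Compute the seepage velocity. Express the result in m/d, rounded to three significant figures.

Hydraulic gradient i = (123.80 − 121.91) / 859 = 1.89 / 859 = 0.002200
q = Ki = 1.31 × 0.002200 = 0.002882 m/d
Average linear velocity = 0.002882 / 0.22 = 0.01310 m/d

0.0131 m/d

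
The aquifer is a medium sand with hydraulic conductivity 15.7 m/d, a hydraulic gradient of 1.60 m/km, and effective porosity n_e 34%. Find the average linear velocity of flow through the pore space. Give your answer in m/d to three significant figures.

0.0739 m/d

Darcy flux q = K·i = 15.7 × 0.0016 = 0.02512 m/d
Average linear velocity = 0.02512 / 0.34 = 0.07388 m/d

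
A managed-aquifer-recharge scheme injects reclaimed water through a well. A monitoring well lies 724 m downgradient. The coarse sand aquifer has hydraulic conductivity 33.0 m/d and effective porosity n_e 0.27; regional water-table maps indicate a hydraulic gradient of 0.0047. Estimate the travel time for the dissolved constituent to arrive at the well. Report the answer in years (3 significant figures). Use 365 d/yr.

Darcy flux q = K·i = 33.0 × 0.0047 = 0.1551 m/d
Average linear velocity = 0.1551 / 0.27 = 0.5744 m/d
t = L / v = 724 / 0.5744 = 1260 d
   = 1260 / 365 = 3.45 yr

3.45 years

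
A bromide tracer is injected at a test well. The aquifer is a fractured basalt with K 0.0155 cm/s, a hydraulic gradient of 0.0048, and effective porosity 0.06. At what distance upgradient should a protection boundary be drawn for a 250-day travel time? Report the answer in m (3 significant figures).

268 m

K = 0.0155 cm/s × 864 = 13.39 m/d
Darcy flux q = K·i = 13.39 × 0.0048 = 0.06428 m/d
Seepage velocity v = q / n = 0.06428 / 0.06 = 1.071 m/d
L = v × T = 1.071 × 250 = 267.8 m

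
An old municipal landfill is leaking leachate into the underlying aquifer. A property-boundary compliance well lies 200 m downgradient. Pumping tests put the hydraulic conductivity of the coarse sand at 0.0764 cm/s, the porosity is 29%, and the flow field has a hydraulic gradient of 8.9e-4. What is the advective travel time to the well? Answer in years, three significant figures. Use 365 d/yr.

2.70 years

K = 0.0764 cm/s × 864 = 66.01 m/d
Darcy flux q = K·i = 66.01 × 8.9e-4 = 0.05875 m/d
v = Ki/n = 66.01·8.9e-4/0.29 = 0.2026 m/d
t = L / v = 200 / 0.2026 = 987.3 d
   = 987.3 / 365 = 2.70 yr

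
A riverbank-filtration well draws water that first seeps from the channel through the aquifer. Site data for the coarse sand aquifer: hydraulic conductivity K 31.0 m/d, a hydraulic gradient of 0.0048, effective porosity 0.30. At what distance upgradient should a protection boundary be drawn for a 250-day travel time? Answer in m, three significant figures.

124 m

Specific discharge q = 31.0 × 0.0048 = 0.1488 m/d
v_s = q/n_e = 0.1488/0.30 = 0.4960 m/d
L = v × T = 0.4960 × 250 = 124.0 m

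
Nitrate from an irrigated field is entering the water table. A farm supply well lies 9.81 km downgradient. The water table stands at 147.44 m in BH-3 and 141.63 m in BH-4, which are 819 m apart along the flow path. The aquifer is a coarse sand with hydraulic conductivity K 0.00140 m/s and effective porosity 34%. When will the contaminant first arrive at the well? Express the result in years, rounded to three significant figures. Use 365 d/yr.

10.6 years

Hydraulic gradient i = (147.44 − 141.63) / 819 = 5.81 / 819 = 0.007094
K = 0.00140 m/s × 86400 s/d = 121.0 m/d
Specific discharge q = 121.0 × 0.007094 = 0.8581 m/d
Average linear velocity = 0.8581 / 0.34 = 2.524 m/d
L = 9.81 km = 9810 m
t = L / v = 9810 / 2.524 = 3887 d
   = 3887 / 365 = 10.6 yr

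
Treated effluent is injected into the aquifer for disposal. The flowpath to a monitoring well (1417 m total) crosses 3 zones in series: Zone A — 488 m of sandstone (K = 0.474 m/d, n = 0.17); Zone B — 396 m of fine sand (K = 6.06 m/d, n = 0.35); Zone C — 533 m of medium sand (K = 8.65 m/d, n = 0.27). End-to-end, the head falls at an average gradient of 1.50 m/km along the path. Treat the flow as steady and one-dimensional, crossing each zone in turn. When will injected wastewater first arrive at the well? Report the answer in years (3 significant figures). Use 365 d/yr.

545 years

Continuity: the same q passes through each zone, so ΔH = q·Σ(L_j/K_j) — the zones act as resistances in series.
Σ(L/K) = 488/0.474 + 396/6.06 + 533/8.65 = 1030 + 65.35 + 61.62 = 1157 d
K_eq = L_total / Σ(L/K) = 1417 / 1157 = 1.225 m/d
q = K_eq · i = 1.225 × 0.0015 = 0.001838 m/d (same in every zone)
Zone A: v = q/n = 0.001838/0.17 = 0.01081 m/d → t_A = 488/0.01081 = 45140 d
Zone B: v = q/n = 0.001838/0.35 = 0.005251 m/d → t_B = 396/0.005251 = 75410 d
Zone C: v = q/n = 0.001838/0.27 = 0.006807 m/d → t_C = 533/0.006807 = 78300 d
Total t = 45140 + 75410 + 78300 = 198900 d
   = 198900 / 365 = 545 yr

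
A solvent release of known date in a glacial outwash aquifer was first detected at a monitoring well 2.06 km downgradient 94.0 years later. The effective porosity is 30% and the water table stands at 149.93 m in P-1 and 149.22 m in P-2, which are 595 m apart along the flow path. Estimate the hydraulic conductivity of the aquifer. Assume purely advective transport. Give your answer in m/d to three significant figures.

Hydraulic gradient i = (149.93 − 149.22) / 595 = 0.71 / 595 = 0.001193
t = 94.0 years = 34310 d
L = 2.06 km = 2060 m
v = L / t = 2060 / 34310 = 0.06004 m/d
K = v · n / i = 0.06004 × 0.30 / 0.001193 = 15.1 m/d

15.1 m/d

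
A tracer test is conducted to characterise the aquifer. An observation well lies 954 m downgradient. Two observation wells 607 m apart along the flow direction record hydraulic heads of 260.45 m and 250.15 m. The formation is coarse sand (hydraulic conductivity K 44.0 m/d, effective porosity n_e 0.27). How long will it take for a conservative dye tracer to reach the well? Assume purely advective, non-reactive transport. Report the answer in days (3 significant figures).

345 days

Hydraulic gradient i = (260.45 − 250.15) / 607 = 10.30 / 607 = 0.01697
Specific discharge q = 44.0 × 0.01697 = 0.7466 m/d
Average linear velocity = 0.7466 / 0.27 = 2.765 m/d
t = L / v = 954 / 2.765 = 345.0 d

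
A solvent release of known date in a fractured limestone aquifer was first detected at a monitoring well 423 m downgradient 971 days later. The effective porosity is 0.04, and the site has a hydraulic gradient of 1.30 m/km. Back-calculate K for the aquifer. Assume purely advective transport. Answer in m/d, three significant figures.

13.4 m/d

v = L / t = 423 / 971 = 0.4356 m/d
K = v · n / i = 0.4356 × 0.04 / 0.0013 = 13.4 m/d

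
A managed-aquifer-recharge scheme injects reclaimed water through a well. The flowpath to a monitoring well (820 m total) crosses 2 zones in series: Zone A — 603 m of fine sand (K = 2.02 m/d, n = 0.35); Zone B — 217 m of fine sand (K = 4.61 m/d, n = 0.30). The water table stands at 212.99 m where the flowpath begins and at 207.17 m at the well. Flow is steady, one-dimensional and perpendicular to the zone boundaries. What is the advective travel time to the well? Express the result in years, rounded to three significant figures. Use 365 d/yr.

Total head drop ΔH = 212.99 − 207.17 = 5.82 m
Continuity: the same q passes through each zone, so ΔH = q·Σ(L_j/K_j) — the zones act as resistances in series.
Σ(L/K) = 603/2.02 + 217/4.61 = 298.5 + 47.07 = 345.6 d
q = ΔH / Σ(L/K) = 5.82 / 345.6 = 0.01684 m/d (same in every zone)
Zone A: v = q/n = 0.01684/0.35 = 0.04812 m/d → t_A = 603/0.04812 = 12530 d
Zone B: v = q/n = 0.01684/0.30 = 0.05614 m/d → t_B = 217/0.05614 = 3866 d
Total t = 12530 + 3866 = 16400 d
   = 16400 / 365 = 44.9 yr

44.9 years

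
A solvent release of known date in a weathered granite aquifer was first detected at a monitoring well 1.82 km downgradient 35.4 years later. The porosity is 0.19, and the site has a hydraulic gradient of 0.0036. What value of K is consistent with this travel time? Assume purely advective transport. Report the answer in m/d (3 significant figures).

t = 35.4 years = 12920 d
L = 1.82 km = 1820 m
v = L / t = 1820 / 12920 = 0.1409 m/d
K = v · n / i = 0.1409 × 0.19 / 0.0036 = 7.43 m/d

7.43 m/d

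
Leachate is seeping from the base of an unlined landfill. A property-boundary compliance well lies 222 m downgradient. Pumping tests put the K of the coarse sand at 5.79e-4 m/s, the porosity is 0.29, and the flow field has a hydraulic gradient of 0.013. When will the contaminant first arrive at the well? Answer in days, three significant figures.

K = 5.79e-4 m/s × 86400 s/d = 50.03 m/d
q = Ki = 50.03 × 0.013 = 0.6503 m/d
Seepage velocity v = q / n = 0.6503 / 0.29 = 2.243 m/d
t = L / v = 222 / 2.243 = 99.00 d

99.0 days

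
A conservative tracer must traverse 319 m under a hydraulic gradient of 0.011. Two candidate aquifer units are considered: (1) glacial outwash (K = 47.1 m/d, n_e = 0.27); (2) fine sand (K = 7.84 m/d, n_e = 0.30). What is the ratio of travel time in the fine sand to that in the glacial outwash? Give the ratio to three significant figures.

Unit 1 (glacial outwash): v = 47.1×0.011/0.27 = 1.919 m/d, t = 319/1.919 = 166.2 d
Unit 2 (fine sand): v = 7.84×0.011/0.30 = 0.2875 m/d, t = 319/0.2875 = 1110 d
t(fine sand) / t(glacial outwash) = 1110/166.2 = 6.68

6.68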